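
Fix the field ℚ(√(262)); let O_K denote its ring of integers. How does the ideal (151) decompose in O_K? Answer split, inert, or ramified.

inert — (151) stays prime in O_K

262 mod 4 = 2, hence disc K = 4·262 = 1048 and O_K = ℤ[√262].
151 ∤ 1048, so 151 is unramified.
(262/151) = 111^75 mod 151 = 150, giving Legendre symbol -1.
Legendre symbol -1 ⇒ 151 is inert.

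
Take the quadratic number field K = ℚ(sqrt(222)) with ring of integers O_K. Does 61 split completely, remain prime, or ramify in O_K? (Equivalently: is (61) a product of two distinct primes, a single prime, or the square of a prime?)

splits completely

222 mod 4 = 2, hence disc K = 4·222 = 888 and O_K = ℤ[√222].
61 ∤ 888, so 61 is unramified.
Legendre symbol by Euler's criterion: (222/61) ≡ 222^30 ≡ 1 (mod 61), i.e. (222/61) = 1.
d is a quadratic residue mod p, hence 61 splits in O_K.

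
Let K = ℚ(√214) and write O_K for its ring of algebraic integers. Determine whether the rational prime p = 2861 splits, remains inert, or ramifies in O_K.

inert

Since 214 ≢ 1 mod 4, the ring of integers is ℤ[√214] with discriminant 4·214 = 856.
disc(K) = 856 is not divisible by 2861; 2861 is unramified.
(214/2861) = 214^1430 mod 2861 = 2860, giving Legendre symbol -1.
d is a non-residue mod p, hence 2861 remains inert in O_K.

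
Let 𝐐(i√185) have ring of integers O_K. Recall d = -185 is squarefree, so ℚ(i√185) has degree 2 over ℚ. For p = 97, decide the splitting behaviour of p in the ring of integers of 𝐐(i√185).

-185 mod 4 = 3, hence disc K = 4·(-185) = -740 and O_K = ℤ[√-185].
97 ∤ -740, so 97 is unramified.
(-185/97) = 9^48 mod 97 = 1, giving Legendre symbol 1.
(-185/97) = 1, so 97 splits.

p splits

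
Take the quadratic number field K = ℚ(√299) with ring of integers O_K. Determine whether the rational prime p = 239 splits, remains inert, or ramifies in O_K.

239 splits in O_K

299 mod 4 = 3, hence disc K = 4·299 = 1196 and O_K = ℤ[√299].
239 ∤ 1196, so 239 is unramified.
Legendre symbol by Euler's criterion: (299/239) ≡ 299^119 ≡ 1 (mod 239), i.e. (299/239) = 1.
(299/239) = 1, so 239 splits.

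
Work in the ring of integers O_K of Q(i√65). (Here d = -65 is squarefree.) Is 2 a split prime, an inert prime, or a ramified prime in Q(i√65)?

ramified

-65 mod 4 = 3, hence disc K = 4·(-65) = -260 and O_K = ℤ[√-65].
disc(K) = -260 = 2·(-130), so p = 2 is ramified.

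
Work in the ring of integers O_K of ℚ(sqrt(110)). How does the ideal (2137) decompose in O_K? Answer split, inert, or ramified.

110 mod 4 = 2, hence disc K = 4·110 = 440 and O_K = ℤ[√110].
2137 ∤ 440, so 2137 is unramified.
Legendre symbol by Euler's criterion: (110/2137) ≡ 110^1068 ≡ 2136 (mod 2137), i.e. (110/2137) = -1.
d is a non-residue mod p, hence 2137 remains inert in O_K.

2137 remains inert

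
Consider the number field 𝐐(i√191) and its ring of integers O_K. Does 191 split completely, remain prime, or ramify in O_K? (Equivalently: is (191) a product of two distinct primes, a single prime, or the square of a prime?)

ramifies in O_K

Since -191 ≡ 1 mod 4, the ring of integers is ℤ[(1+√-191)/2] with discriminant -191.
Ramification test: 191 | -191. The prime 191 ramifies in K.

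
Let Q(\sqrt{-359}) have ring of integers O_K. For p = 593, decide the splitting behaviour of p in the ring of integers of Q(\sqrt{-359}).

Since -359 ≡ 1 mod 4, the ring of integers is ℤ[(1+√-359)/2] with discriminant -359.
disc(K) = -359 is not divisible by 593; 593 is unramified.
Compute (-359/593) via Euler: 234^((593-1)/2) mod 593 = 592, so (-359/593) = -1.
Legendre symbol -1 ⇒ 593 is inert.

remains prime (inert)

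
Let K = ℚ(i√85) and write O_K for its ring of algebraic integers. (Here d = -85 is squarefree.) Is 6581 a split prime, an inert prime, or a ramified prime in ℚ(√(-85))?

-85 mod 4 = 3, hence disc K = 4·(-85) = -340 and O_K = ℤ[√-85].
6581 ∤ -340, so 6581 is unramified.
Compute (-85/6581) via Euler: 6496^((6581-1)/2) mod 6581 = 1, so (-85/6581) = 1.
Legendre symbol 1 ⇒ 6581 is split.

splits completely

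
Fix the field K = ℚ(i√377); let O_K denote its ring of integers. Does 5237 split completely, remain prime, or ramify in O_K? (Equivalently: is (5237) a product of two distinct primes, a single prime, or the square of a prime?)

splits completely

Since -377 ≢ 1 mod 4, the ring of integers is ℤ[√-377] with discriminant 4·(-377) = -1508.
5237 ∤ -1508, so 5237 is unramified.
Compute (-377/5237) via Euler: 4860^((5237-1)/2) mod 5237 = 1, so (-377/5237) = 1.
(-377/5237) = 1, so 5237 splits.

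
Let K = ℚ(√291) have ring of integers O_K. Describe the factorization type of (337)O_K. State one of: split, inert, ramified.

inert — (337) stays prime in O_K

d = 291 ≡ 3 (mod 4), so O_K = ℤ[√291] and disc(K) = 4d = 1164.
disc(K) = 1164 is not divisible by 337; 337 is unramified.
Legendre symbol by Euler's criterion: (291/337) ≡ 291^168 ≡ 336 (mod 337), i.e. (291/337) = -1.
d is a non-residue mod p, hence 337 remains inert in O_K.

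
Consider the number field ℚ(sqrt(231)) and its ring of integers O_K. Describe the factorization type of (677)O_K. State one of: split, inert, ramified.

d = 231 ≡ 3 (mod 4), so O_K = ℤ[√231] and disc(K) = 4d = 924.
Since gcd(677, 924) = 1 the prime 677 does not ramify.
Euler's criterion: 231^338 mod 677 = 676. Thus (231|677) = -1.
d is a non-residue mod p, hence 677 remains inert in O_K.

677 remains inert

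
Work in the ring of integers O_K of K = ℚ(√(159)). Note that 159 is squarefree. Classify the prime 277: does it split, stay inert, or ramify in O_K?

inert — (277) stays prime in O_K

159 mod 4 = 3, hence disc K = 4·159 = 636 and O_K = ℤ[√159].
Since gcd(277, 636) = 1 the prime 277 does not ramify.
(159/277) = 159^138 mod 277 = 276, giving Legendre symbol -1.
Legendre symbol -1 ⇒ 277 is inert.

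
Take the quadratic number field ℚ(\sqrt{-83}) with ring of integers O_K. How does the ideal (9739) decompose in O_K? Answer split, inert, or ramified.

splits completely

d = -83 ≡ 1 (mod 4), so O_K = ℤ[(1+√-83)/2] and disc(K) = d = -83.
Since gcd(9739, -83) = 1 the prime 9739 does not ramify.
Legendre symbol by Euler's criterion: (-83/9739) ≡ (-83)^4869 ≡ 1 (mod 9739), i.e. (-83/9739) = 1.
(-83/9739) = 1, so 9739 splits.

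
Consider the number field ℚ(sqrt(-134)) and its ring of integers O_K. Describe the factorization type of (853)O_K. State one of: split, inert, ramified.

inert — (853) stays prime in O_K

-134 mod 4 = 2, hence disc K = 4·(-134) = -536 and O_K = ℤ[√-134].
Since gcd(853, -536) = 1 the prime 853 does not ramify.
Legendre symbol by Euler's criterion: (-134/853) ≡ (-134)^426 ≡ 852 (mod 853), i.e. (-134/853) = -1.
(-134/853) = -1, so 853 is inert.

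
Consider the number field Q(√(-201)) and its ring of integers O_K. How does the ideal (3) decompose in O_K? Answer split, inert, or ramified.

-201 mod 4 = 3, hence disc K = 4·(-201) = -804 and O_K = ℤ[√-201].
Ramification test: 3 | -804. The prime 3 ramifies in K.

3 is ramified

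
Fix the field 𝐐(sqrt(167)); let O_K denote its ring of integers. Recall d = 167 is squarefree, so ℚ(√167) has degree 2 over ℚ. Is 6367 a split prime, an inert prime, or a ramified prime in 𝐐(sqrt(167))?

Since 167 ≢ 1 mod 4, the ring of integers is ℤ[√167] with discriminant 4·167 = 668.
Since gcd(6367, 668) = 1 the prime 6367 does not ramify.
Compute (167/6367) via Euler: 167^((6367-1)/2) mod 6367 = 6366, so (167/6367) = -1.
(167/6367) = -1, so 6367 is inert.

inert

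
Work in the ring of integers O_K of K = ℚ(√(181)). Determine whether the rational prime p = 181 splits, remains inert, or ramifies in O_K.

d = 181 ≡ 1 (mod 4), so O_K = ℤ[(1+√181)/2] and disc(K) = d = 181.
disc(K) = 181 = 181·1, so p = 181 is ramified.

ramified — (181) = 𝔭²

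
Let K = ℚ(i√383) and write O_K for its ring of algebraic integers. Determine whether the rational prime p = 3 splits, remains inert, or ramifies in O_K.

-383 mod 4 = 1, hence disc K = -383 and O_K = ℤ[(1+√-383)/2].
3 ∤ -383, so 3 is unramified.
Euler's criterion: (-383)^1 mod 3 = 1. Thus (-383|3) = 1.
Legendre symbol 1 ⇒ 3 is split.

3 splits in O_K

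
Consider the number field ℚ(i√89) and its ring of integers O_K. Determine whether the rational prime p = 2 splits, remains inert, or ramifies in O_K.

ramified — (2) = 𝔭²

d = -89 ≡ 3 (mod 4), so O_K = ℤ[√-89] and disc(K) = 4d = -356.
Ramification test: 2 | -356. The prime 2 ramifies in K.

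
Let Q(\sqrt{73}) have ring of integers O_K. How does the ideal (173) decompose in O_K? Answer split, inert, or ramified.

Since 73 ≡ 1 mod 4, the ring of integers is ℤ[(1+√73)/2] with discriminant 73.
disc(K) = 73 is not divisible by 173; 173 is unramified.
Compute (73/173) via Euler: 73^((173-1)/2) mod 173 = 1, so (73/173) = 1.
Legendre symbol 1 ⇒ 173 is split.

splits completely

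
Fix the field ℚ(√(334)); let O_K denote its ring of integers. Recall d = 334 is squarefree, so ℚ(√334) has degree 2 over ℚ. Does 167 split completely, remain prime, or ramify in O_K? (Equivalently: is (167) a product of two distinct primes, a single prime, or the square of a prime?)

d = 334 ≡ 2 (mod 4), so O_K = ℤ[√334] and disc(K) = 4d = 1336.
Ramification test: 167 | 1336. The prime 167 ramifies in K.

ramifies in O_K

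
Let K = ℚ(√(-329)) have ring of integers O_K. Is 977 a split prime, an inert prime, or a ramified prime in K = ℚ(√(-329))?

-329 mod 4 = 3, hence disc K = 4·(-329) = -1316 and O_K = ℤ[√-329].
977 ∤ -1316, so 977 is unramified.
Compute (-329/977) via Euler: 648^((977-1)/2) mod 977 = 1, so (-329/977) = 1.
Legendre symbol 1 ⇒ 977 is split.

split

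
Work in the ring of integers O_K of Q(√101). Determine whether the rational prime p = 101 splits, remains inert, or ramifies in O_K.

101 mod 4 = 1, hence disc K = 101 and O_K = ℤ[(1+√101)/2].
101 divides disc(K) = 101, so 101 ramifies.

ramified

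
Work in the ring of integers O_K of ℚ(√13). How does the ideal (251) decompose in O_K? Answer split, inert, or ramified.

p splits

d = 13 ≡ 1 (mod 4), so O_K = ℤ[(1+√13)/2] and disc(K) = d = 13.
Since gcd(251, 13) = 1 the prime 251 does not ramify.
Euler's criterion: 13^125 mod 251 = 1. Thus (13|251) = 1.
(13/251) = 1, so 251 splits.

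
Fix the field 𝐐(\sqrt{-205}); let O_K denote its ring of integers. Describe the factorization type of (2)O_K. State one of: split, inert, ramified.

d = -205 ≡ 3 (mod 4), so O_K = ℤ[√-205] and disc(K) = 4d = -820.
disc(K) = -820 = 2·(-410), so p = 2 is ramified.

ramified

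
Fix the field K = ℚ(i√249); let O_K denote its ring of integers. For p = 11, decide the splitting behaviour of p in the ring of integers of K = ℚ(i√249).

-249 mod 4 = 3, hence disc K = 4·(-249) = -996 and O_K = ℤ[√-249].
disc(K) = -996 is not divisible by 11; 11 is unramified.
Euler's criterion: (-249)^5 mod 11 = 1. Thus (-249|11) = 1.
d is a quadratic residue mod p, hence 11 splits in O_K.

split — (11) = 𝔭₁𝔭₂ with 𝔭₁ ≠ 𝔭₂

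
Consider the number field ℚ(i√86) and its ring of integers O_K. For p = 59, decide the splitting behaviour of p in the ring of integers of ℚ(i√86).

inert — (59) stays prime in O_K

-86 mod 4 = 2, hence disc K = 4·(-86) = -344 and O_K = ℤ[√-86].
59 ∤ -344, so 59 is unramified.
Compute (-86/59) via Euler: 32^((59-1)/2) mod 59 = 58, so (-86/59) = -1.
(-86/59) = -1, so 59 is inert.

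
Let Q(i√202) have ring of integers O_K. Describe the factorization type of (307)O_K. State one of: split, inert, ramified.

d = -202 ≡ 2 (mod 4), so O_K = ℤ[√-202] and disc(K) = 4d = -808.
307 ∤ -808, so 307 is unramified.
Legendre symbol by Euler's criterion: (-202/307) ≡ (-202)^153 ≡ 1 (mod 307), i.e. (-202/307) = 1.
Legendre symbol 1 ⇒ 307 is split.

split — (307) = 𝔭₁𝔭₂ with 𝔭₁ ≠ 𝔭₂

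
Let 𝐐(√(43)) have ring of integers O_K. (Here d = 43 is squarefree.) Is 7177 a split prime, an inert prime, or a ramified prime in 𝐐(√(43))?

43 mod 4 = 3, hence disc K = 4·43 = 172 and O_K = ℤ[√43].
disc(K) = 172 is not divisible by 7177; 7177 is unramified.
(43/7177) = 43^3588 mod 7177 = 7176, giving Legendre symbol -1.
(43/7177) = -1, so 7177 is inert.

inert — (7177) stays prime in O_K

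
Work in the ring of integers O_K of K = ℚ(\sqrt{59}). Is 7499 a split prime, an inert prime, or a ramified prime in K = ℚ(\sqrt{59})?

p splits

59 mod 4 = 3, hence disc K = 4·59 = 236 and O_K = ℤ[√59].
Since gcd(7499, 236) = 1 the prime 7499 does not ramify.
Compute (59/7499) via Euler: 59^((7499-1)/2) mod 7499 = 1, so (59/7499) = 1.
Legendre symbol 1 ⇒ 7499 is split.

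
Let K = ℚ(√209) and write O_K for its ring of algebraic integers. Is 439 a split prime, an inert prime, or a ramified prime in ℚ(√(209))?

209 mod 4 = 1, hence disc K = 209 and O_K = ℤ[(1+√209)/2].
439 ∤ 209, so 439 is unramified.
(209/439) = 209^219 mod 439 = 1, giving Legendre symbol 1.
d is a quadratic residue mod p, hence 439 splits in O_K.

439 splits in O_K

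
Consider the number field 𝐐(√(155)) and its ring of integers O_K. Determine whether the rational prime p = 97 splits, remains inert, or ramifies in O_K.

155 mod 4 = 3, hence disc K = 4·155 = 620 and O_K = ℤ[√155].
97 ∤ 620, so 97 is unramified.
Euler's criterion: 155^48 mod 97 = 96. Thus (155|97) = -1.
d is a non-residue mod p, hence 97 remains inert in O_K.

remains prime (inert)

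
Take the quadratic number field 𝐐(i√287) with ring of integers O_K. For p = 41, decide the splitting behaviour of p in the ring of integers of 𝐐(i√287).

ramified

Since -287 ≡ 1 mod 4, the ring of integers is ℤ[(1+√-287)/2] with discriminant -287.
Ramification test: 41 | -287. The prime 41 ramifies in K.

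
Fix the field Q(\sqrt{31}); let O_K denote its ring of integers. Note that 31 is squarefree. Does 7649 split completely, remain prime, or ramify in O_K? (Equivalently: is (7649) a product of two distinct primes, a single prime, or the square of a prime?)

d = 31 ≡ 3 (mod 4), so O_K = ℤ[√31] and disc(K) = 4d = 124.
disc(K) = 124 is not divisible by 7649; 7649 is unramified.
Legendre symbol by Euler's criterion: (31/7649) ≡ 31^3824 ≡ 7648 (mod 7649), i.e. (31/7649) = -1.
(31/7649) = -1, so 7649 is inert.

inert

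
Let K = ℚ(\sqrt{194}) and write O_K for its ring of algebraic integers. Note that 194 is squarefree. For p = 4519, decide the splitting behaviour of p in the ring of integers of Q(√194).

inert — (4519) stays prime in O_K

194 mod 4 = 2, hence disc K = 4·194 = 776 and O_K = ℤ[√194].
disc(K) = 776 is not divisible by 4519; 4519 is unramified.
Euler's criterion: 194^2259 mod 4519 = 4518. Thus (194|4519) = -1.
d is a non-residue mod p, hence 4519 remains inert in O_K.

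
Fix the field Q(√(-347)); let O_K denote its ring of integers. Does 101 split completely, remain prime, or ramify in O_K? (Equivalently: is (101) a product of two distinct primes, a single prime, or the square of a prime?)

Since -347 ≡ 1 mod 4, the ring of integers is ℤ[(1+√-347)/2] with discriminant -347.
101 ∤ -347, so 101 is unramified.
(-347/101) = 57^50 mod 101 = 100, giving Legendre symbol -1.
(-347/101) = -1, so 101 is inert.

p is inert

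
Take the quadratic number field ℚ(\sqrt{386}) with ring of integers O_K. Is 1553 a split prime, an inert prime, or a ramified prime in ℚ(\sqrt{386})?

Since 386 ≢ 1 mod 4, the ring of integers is ℤ[√386] with discriminant 4·386 = 1544.
Since gcd(1553, 1544) = 1 the prime 1553 does not ramify.
(386/1553) = 386^776 mod 1553 = 1, giving Legendre symbol 1.
Legendre symbol 1 ⇒ 1553 is split.

p splits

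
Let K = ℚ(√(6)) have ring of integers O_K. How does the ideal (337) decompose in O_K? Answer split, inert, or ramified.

p splits

d = 6 ≡ 2 (mod 4), so O_K = ℤ[√6] and disc(K) = 4d = 24.
disc(K) = 24 is not divisible by 337; 337 is unramified.
(6/337) = 6^168 mod 337 = 1, giving Legendre symbol 1.
(6/337) = 1, so 337 splits.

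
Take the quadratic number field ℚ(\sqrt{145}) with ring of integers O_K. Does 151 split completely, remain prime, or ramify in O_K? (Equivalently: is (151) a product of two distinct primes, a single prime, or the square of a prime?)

145 mod 4 = 1, hence disc K = 145 and O_K = ℤ[(1+√145)/2].
Since gcd(151, 145) = 1 the prime 151 does not ramify.
(145/151) = 145^75 mod 151 = 1, giving Legendre symbol 1.
Legendre symbol 1 ⇒ 151 is split.

p splits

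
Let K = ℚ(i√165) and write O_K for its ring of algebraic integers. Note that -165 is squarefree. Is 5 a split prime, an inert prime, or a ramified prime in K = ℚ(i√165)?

ramifies in O_K

-165 mod 4 = 3, hence disc K = 4·(-165) = -660 and O_K = ℤ[√-165].
5 divides disc(K) = -660, so 5 ramifies.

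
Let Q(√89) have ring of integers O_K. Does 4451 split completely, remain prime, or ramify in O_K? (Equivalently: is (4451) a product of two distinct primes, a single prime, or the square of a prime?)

d = 89 ≡ 1 (mod 4), so O_K = ℤ[(1+√89)/2] and disc(K) = d = 89.
4451 ∤ 89, so 4451 is unramified.
(89/4451) = 89^2225 mod 4451 = 1, giving Legendre symbol 1.
(89/4451) = 1, so 4451 splits.

split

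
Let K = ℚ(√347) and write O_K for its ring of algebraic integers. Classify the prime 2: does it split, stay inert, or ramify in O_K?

ramified — (2) = 𝔭²

347 mod 4 = 3, hence disc K = 4·347 = 1388 and O_K = ℤ[√347].
disc(K) = 1388 = 2·694, so p = 2 is ramified.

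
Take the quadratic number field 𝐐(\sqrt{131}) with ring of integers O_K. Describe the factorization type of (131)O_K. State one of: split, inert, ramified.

ramifies in O_K

d = 131 ≡ 3 (mod 4), so O_K = ℤ[√131] and disc(K) = 4d = 524.
disc(K) = 524 = 131·4, so p = 131 is ramified.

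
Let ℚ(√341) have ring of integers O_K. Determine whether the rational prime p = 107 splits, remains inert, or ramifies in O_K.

107 remains inert

341 mod 4 = 1, hence disc K = 341 and O_K = ℤ[(1+√341)/2].
107 ∤ 341, so 107 is unramified.
Legendre symbol by Euler's criterion: (341/107) ≡ 341^53 ≡ 106 (mod 107), i.e. (341/107) = -1.
(341/107) = -1, so 107 is inert.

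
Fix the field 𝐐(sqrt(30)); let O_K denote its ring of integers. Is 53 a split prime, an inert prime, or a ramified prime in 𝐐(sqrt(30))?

53 remains inert

30 mod 4 = 2, hence disc K = 4·30 = 120 and O_K = ℤ[√30].
disc(K) = 120 is not divisible by 53; 53 is unramified.
Legendre symbol by Euler's criterion: (30/53) ≡ 30^26 ≡ 52 (mod 53), i.e. (30/53) = -1.
d is a non-residue mod p, hence 53 remains inert in O_K.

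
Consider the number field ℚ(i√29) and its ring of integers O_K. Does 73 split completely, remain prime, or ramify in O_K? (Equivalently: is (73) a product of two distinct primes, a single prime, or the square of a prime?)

inert — (73) stays prime in O_K

d = -29 ≡ 3 (mod 4), so O_K = ℤ[√-29] and disc(K) = 4d = -116.
Since gcd(73, -116) = 1 the prime 73 does not ramify.
Euler's criterion: (-29)^36 mod 73 = 72. Thus (-29|73) = -1.
d is a non-residue mod p, hence 73 remains inert in O_K.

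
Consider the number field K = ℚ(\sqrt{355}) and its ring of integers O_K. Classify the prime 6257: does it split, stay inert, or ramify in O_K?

inert — (6257) stays prime in O_K

Since 355 ≢ 1 mod 4, the ring of integers is ℤ[√355] with discriminant 4·355 = 1420.
6257 ∤ 1420, so 6257 is unramified.
(355/6257) = 355^3128 mod 6257 = 6256, giving Legendre symbol -1.
(355/6257) = -1, so 6257 is inert.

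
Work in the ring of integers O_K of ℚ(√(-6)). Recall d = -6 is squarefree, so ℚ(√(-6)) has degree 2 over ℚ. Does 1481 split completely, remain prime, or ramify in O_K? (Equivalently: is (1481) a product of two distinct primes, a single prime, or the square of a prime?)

1481 remains inert

-6 mod 4 = 2, hence disc K = 4·(-6) = -24 and O_K = ℤ[√-6].
Since gcd(1481, -24) = 1 the prime 1481 does not ramify.
Legendre symbol by Euler's criterion: (-6/1481) ≡ (-6)^740 ≡ 1480 (mod 1481), i.e. (-6/1481) = -1.
d is a non-residue mod p, hence 1481 remains inert in O_K.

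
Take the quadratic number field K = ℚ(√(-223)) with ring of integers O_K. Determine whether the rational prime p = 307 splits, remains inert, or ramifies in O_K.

inert

Since -223 ≡ 1 mod 4, the ring of integers is ℤ[(1+√-223)/2] with discriminant -223.
Since gcd(307, -223) = 1 the prime 307 does not ramify.
Euler's criterion: (-223)^153 mod 307 = 306. Thus (-223|307) = -1.
(-223/307) = -1, so 307 is inert.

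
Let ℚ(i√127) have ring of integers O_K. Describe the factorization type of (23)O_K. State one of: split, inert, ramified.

remains prime (inert)

Since -127 ≡ 1 mod 4, the ring of integers is ℤ[(1+√-127)/2] with discriminant -127.
Since gcd(23, -127) = 1 the prime 23 does not ramify.
Euler's criterion: (-127)^11 mod 23 = 22. Thus (-127|23) = -1.
d is a non-residue mod p, hence 23 remains inert in O_K.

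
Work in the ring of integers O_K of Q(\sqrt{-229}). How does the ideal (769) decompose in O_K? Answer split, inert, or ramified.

split

Since -229 ≢ 1 mod 4, the ring of integers is ℤ[√-229] with discriminant 4·(-229) = -916.
769 ∤ -916, so 769 is unramified.
Euler's criterion: (-229)^384 mod 769 = 1. Thus (-229|769) = 1.
d is a quadratic residue mod p, hence 769 splits in O_K.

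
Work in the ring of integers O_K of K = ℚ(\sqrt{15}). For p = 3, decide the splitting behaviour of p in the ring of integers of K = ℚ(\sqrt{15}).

ramified — (3) = 𝔭²

Since 15 ≢ 1 mod 4, the ring of integers is ℤ[√15] with discriminant 4·15 = 60.
disc(K) = 60 = 3·20, so p = 3 is ramified.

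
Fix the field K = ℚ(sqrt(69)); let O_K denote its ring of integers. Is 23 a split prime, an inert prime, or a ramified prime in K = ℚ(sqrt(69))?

d = 69 ≡ 1 (mod 4), so O_K = ℤ[(1+√69)/2] and disc(K) = d = 69.
disc(K) = 69 = 23·3, so p = 23 is ramified.

ramified — (23) = 𝔭²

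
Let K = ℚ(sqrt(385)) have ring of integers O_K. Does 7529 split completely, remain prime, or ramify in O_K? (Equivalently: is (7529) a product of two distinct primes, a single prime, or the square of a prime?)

d = 385 ≡ 1 (mod 4), so O_K = ℤ[(1+√385)/2] and disc(K) = d = 385.
Since gcd(7529, 385) = 1 the prime 7529 does not ramify.
Legendre symbol by Euler's criterion: (385/7529) ≡ 385^3764 ≡ 1 (mod 7529), i.e. (385/7529) = 1.
d is a quadratic residue mod p, hence 7529 splits in O_K.

p splits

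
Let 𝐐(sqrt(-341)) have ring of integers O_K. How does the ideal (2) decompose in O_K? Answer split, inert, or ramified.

ramified

-341 mod 4 = 3, hence disc K = 4·(-341) = -1364 and O_K = ℤ[√-341].
Ramification test: 2 | -1364. The prime 2 ramifies in K.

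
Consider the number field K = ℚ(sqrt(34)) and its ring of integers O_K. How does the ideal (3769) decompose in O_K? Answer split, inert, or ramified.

Since 34 ≢ 1 mod 4, the ring of integers is ℤ[√34] with discriminant 4·34 = 136.
3769 ∤ 136, so 3769 is unramified.
Euler's criterion: 34^1884 mod 3769 = 3768. Thus (34|3769) = -1.
Legendre symbol -1 ⇒ 3769 is inert.

remains prime (inert)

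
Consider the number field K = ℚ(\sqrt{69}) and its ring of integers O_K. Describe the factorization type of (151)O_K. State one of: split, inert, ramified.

69 mod 4 = 1, hence disc K = 69 and O_K = ℤ[(1+√69)/2].
disc(K) = 69 is not divisible by 151; 151 is unramified.
(69/151) = 69^75 mod 151 = 1, giving Legendre symbol 1.
Legendre symbol 1 ⇒ 151 is split.

p splits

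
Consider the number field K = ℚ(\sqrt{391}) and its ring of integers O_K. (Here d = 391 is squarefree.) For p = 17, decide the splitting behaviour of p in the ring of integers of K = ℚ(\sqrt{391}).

391 mod 4 = 3, hence disc K = 4·391 = 1564 and O_K = ℤ[√391].
17 divides disc(K) = 1564, so 17 ramifies.

17 is ramified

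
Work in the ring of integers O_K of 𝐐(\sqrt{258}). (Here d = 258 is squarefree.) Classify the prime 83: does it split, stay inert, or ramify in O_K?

split

Since 258 ≢ 1 mod 4, the ring of integers is ℤ[√258] with discriminant 4·258 = 1032.
Since gcd(83, 1032) = 1 the prime 83 does not ramify.
(258/83) = 9^41 mod 83 = 1, giving Legendre symbol 1.
Legendre symbol 1 ⇒ 83 is split.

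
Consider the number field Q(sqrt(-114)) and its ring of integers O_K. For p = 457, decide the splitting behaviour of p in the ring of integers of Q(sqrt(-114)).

-114 mod 4 = 2, hence disc K = 4·(-114) = -456 and O_K = ℤ[√-114].
disc(K) = -456 is not divisible by 457; 457 is unramified.
Legendre symbol by Euler's criterion: (-114/457) ≡ (-114)^228 ≡ 1 (mod 457), i.e. (-114/457) = 1.
Legendre symbol 1 ⇒ 457 is split.

split — (457) = 𝔭₁𝔭₂ with 𝔭₁ ≠ 𝔭₂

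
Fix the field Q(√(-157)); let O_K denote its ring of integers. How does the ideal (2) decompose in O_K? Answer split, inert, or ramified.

Since -157 ≢ 1 mod 4, the ring of integers is ℤ[√-157] with discriminant 4·(-157) = -628.
2 divides disc(K) = -628, so 2 ramifies.

2 is ramified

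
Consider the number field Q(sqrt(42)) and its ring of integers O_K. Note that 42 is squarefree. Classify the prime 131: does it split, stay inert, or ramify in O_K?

p is inert

d = 42 ≡ 2 (mod 4), so O_K = ℤ[√42] and disc(K) = 4d = 168.
Since gcd(131, 168) = 1 the prime 131 does not ramify.
(42/131) = 42^65 mod 131 = 130, giving Legendre symbol -1.
Legendre symbol -1 ⇒ 131 is inert.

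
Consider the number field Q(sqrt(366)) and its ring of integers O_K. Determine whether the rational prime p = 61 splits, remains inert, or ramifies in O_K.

Since 366 ≢ 1 mod 4, the ring of integers is ℤ[√366] with discriminant 4·366 = 1464.
Ramification test: 61 | 1464. The prime 61 ramifies in K.

ramifies in O_K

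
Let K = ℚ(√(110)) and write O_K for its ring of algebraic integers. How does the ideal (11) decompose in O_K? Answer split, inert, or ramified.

ramified

Since 110 ≢ 1 mod 4, the ring of integers is ℤ[√110] with discriminant 4·110 = 440.
11 divides disc(K) = 440, so 11 ramifies.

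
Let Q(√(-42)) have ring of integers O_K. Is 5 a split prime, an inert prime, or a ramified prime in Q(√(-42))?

-42 mod 4 = 2, hence disc K = 4·(-42) = -168 and O_K = ℤ[√-42].
5 ∤ -168, so 5 is unramified.
(-42/5) = 3^2 mod 5 = 4, giving Legendre symbol -1.
Legendre symbol -1 ⇒ 5 is inert.

inert — (5) stays prime in O_K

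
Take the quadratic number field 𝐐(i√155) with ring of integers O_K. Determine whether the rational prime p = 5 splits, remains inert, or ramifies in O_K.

ramifies in O_K

-155 mod 4 = 1, hence disc K = -155 and O_K = ℤ[(1+√-155)/2].
5 divides disc(K) = -155, so 5 ramifies.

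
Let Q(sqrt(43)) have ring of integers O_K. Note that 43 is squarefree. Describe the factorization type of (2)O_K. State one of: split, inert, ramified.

d = 43 ≡ 3 (mod 4), so O_K = ℤ[√43] and disc(K) = 4d = 172.
disc(K) = 172 = 2·86, so p = 2 is ramified.

p ramifies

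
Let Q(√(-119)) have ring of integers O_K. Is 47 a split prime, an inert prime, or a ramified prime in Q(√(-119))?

p is inert

Since -119 ≡ 1 mod 4, the ring of integers is ℤ[(1+√-119)/2] with discriminant -119.
Since gcd(47, -119) = 1 the prime 47 does not ramify.
(-119/47) = 22^23 mod 47 = 46, giving Legendre symbol -1.
d is a non-residue mod p, hence 47 remains inert in O_K.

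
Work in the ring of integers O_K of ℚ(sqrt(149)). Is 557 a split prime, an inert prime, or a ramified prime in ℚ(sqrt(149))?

split — (557) = 𝔭₁𝔭₂ with 𝔭₁ ≠ 𝔭₂

Since 149 ≡ 1 mod 4, the ring of integers is ℤ[(1+√149)/2] with discriminant 149.
disc(K) = 149 is not divisible by 557; 557 is unramified.
Euler's criterion: 149^278 mod 557 = 1. Thus (149|557) = 1.
Legendre symbol 1 ⇒ 557 is split.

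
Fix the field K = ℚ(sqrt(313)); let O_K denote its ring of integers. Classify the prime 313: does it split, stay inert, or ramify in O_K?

p ramifies

Since 313 ≡ 1 mod 4, the ring of integers is ℤ[(1+√313)/2] with discriminant 313.
disc(K) = 313 = 313·1, so p = 313 is ramified.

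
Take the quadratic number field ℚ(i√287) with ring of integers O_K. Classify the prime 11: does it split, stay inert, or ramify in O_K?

p is inert

d = -287 ≡ 1 (mod 4), so O_K = ℤ[(1+√-287)/2] and disc(K) = d = -287.
Since gcd(11, -287) = 1 the prime 11 does not ramify.
Euler's criterion: (-287)^5 mod 11 = 10. Thus (-287|11) = -1.
Legendre symbol -1 ⇒ 11 is inert.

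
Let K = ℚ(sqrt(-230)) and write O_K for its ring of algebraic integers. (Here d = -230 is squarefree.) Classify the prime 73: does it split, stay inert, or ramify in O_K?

inert — (73) stays prime in O_K

d = -230 ≡ 2 (mod 4), so O_K = ℤ[√-230] and disc(K) = 4d = -920.
73 ∤ -920, so 73 is unramified.
(-230/73) = 62^36 mod 73 = 72, giving Legendre symbol -1.
Legendre symbol -1 ⇒ 73 is inert.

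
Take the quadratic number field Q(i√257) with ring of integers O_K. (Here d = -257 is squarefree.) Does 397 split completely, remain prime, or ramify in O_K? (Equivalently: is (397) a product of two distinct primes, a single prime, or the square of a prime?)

d = -257 ≡ 3 (mod 4), so O_K = ℤ[√-257] and disc(K) = 4d = -1028.
397 ∤ -1028, so 397 is unramified.
Compute (-257/397) via Euler: 140^((397-1)/2) mod 397 = 1, so (-257/397) = 1.
d is a quadratic residue mod p, hence 397 splits in O_K.

split — (397) = 𝔭₁𝔭₂ with 𝔭₁ ≠ 𝔭₂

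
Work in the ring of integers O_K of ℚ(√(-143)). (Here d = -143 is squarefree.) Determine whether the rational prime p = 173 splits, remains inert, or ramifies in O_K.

Since -143 ≡ 1 mod 4, the ring of integers is ℤ[(1+√-143)/2] with discriminant -143.
Since gcd(173, -143) = 1 the prime 173 does not ramify.
Euler's criterion: (-143)^86 mod 173 = 172. Thus (-143|173) = -1.
d is a non-residue mod p, hence 173 remains inert in O_K.

remains prime (inert)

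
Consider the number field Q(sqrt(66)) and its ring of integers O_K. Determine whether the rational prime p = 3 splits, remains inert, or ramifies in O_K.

ramified

d = 66 ≡ 2 (mod 4), so O_K = ℤ[√66] and disc(K) = 4d = 264.
Ramification test: 3 | 264. The prime 3 ramifies in K.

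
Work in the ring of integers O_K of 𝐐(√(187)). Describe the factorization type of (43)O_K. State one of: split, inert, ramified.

187 mod 4 = 3, hence disc K = 4·187 = 748 and O_K = ℤ[√187].
43 ∤ 748, so 43 is unramified.
Legendre symbol by Euler's criterion: (187/43) ≡ 187^21 ≡ 1 (mod 43), i.e. (187/43) = 1.
d is a quadratic residue mod p, hence 43 splits in O_K.

splits completely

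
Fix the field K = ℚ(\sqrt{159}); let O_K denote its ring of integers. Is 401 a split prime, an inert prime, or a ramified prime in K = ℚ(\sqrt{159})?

p splits

Since 159 ≢ 1 mod 4, the ring of integers is ℤ[√159] with discriminant 4·159 = 636.
Since gcd(401, 636) = 1 the prime 401 does not ramify.
Legendre symbol by Euler's criterion: (159/401) ≡ 159^200 ≡ 1 (mod 401), i.e. (159/401) = 1.
Legendre symbol 1 ⇒ 401 is split.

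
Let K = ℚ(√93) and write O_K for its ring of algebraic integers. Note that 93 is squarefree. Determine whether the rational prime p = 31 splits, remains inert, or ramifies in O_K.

ramified — (31) = 𝔭²

Since 93 ≡ 1 mod 4, the ring of integers is ℤ[(1+√93)/2] with discriminant 93.
Ramification test: 31 | 93. The prime 31 ramifies in K.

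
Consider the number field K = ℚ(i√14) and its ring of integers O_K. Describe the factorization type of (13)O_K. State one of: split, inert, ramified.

d = -14 ≡ 2 (mod 4), so O_K = ℤ[√-14] and disc(K) = 4d = -56.
13 ∤ -56, so 13 is unramified.
Euler's criterion: (-14)^6 mod 13 = 1. Thus (-14|13) = 1.
d is a quadratic residue mod p, hence 13 splits in O_K.

13 splits in O_K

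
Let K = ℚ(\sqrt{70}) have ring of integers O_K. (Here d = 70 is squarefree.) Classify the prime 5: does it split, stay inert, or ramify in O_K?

5 is ramified

70 mod 4 = 2, hence disc K = 4·70 = 280 and O_K = ℤ[√70].
Ramification test: 5 | 280. The prime 5 ramifies in K.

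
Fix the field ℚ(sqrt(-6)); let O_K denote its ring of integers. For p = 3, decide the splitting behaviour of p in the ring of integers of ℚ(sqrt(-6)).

ramifies in O_K

d = -6 ≡ 2 (mod 4), so O_K = ℤ[√-6] and disc(K) = 4d = -24.
3 divides disc(K) = -24, so 3 ramifies.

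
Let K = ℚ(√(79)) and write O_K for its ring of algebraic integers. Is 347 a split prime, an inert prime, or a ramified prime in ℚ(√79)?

p is inert

79 mod 4 = 3, hence disc K = 4·79 = 316 and O_K = ℤ[√79].
disc(K) = 316 is not divisible by 347; 347 is unramified.
Euler's criterion: 79^173 mod 347 = 346. Thus (79|347) = -1.
Legendre symbol -1 ⇒ 347 is inert.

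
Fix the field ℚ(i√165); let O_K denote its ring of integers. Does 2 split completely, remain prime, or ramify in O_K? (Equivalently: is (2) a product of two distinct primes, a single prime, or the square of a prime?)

-165 mod 4 = 3, hence disc K = 4·(-165) = -660 and O_K = ℤ[√-165].
2 divides disc(K) = -660, so 2 ramifies.

ramified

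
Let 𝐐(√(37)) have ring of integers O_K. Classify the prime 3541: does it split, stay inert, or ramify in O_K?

Since 37 ≡ 1 mod 4, the ring of integers is ℤ[(1+√37)/2] with discriminant 37.
disc(K) = 37 is not divisible by 3541; 3541 is unramified.
(37/3541) = 37^1770 mod 3541 = 1, giving Legendre symbol 1.
Legendre symbol 1 ⇒ 3541 is split.

splits completely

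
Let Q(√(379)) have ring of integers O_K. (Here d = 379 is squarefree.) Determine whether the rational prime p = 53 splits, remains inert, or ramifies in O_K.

Since 379 ≢ 1 mod 4, the ring of integers is ℤ[√379] with discriminant 4·379 = 1516.
Since gcd(53, 1516) = 1 the prime 53 does not ramify.
(379/53) = 8^26 mod 53 = 52, giving Legendre symbol -1.
Legendre symbol -1 ⇒ 53 is inert.

inert — (53) stays prime in O_K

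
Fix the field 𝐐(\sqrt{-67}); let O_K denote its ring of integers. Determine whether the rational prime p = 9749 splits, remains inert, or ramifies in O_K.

Since -67 ≡ 1 mod 4, the ring of integers is ℤ[(1+√-67)/2] with discriminant -67.
Since gcd(9749, -67) = 1 the prime 9749 does not ramify.
Euler's criterion: (-67)^4874 mod 9749 = 9748. Thus (-67|9749) = -1.
d is a non-residue mod p, hence 9749 remains inert in O_K.

9749 remains inert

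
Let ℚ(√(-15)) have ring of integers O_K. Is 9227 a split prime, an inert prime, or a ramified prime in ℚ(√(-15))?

split — (9227) = 𝔭₁𝔭₂ with 𝔭₁ ≠ 𝔭₂

d = -15 ≡ 1 (mod 4), so O_K = ℤ[(1+√-15)/2] and disc(K) = d = -15.
Since gcd(9227, -15) = 1 the prime 9227 does not ramify.
Compute (-15/9227) via Euler: 9212^((9227-1)/2) mod 9227 = 1, so (-15/9227) = 1.
Legendre symbol 1 ⇒ 9227 is split.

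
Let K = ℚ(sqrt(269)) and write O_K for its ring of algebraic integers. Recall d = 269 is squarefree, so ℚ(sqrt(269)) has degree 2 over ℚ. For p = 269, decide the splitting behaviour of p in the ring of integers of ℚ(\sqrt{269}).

d = 269 ≡ 1 (mod 4), so O_K = ℤ[(1+√269)/2] and disc(K) = d = 269.
Ramification test: 269 | 269. The prime 269 ramifies in K.

ramified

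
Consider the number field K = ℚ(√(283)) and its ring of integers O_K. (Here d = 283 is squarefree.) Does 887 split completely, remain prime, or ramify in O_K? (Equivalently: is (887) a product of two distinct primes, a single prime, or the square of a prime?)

inert

283 mod 4 = 3, hence disc K = 4·283 = 1132 and O_K = ℤ[√283].
Since gcd(887, 1132) = 1 the prime 887 does not ramify.
(283/887) = 283^443 mod 887 = 886, giving Legendre symbol -1.
Legendre symbol -1 ⇒ 887 is inert.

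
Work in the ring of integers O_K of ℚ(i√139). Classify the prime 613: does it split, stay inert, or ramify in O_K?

-139 mod 4 = 1, hence disc K = -139 and O_K = ℤ[(1+√-139)/2].
Since gcd(613, -139) = 1 the prime 613 does not ramify.
(-139/613) = 474^306 mod 613 = 1, giving Legendre symbol 1.
d is a quadratic residue mod p, hence 613 splits in O_K.

split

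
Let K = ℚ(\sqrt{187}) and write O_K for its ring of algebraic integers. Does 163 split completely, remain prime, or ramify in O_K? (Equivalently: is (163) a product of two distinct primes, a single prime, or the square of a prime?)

Since 187 ≢ 1 mod 4, the ring of integers is ℤ[√187] with discriminant 4·187 = 748.
Since gcd(163, 748) = 1 the prime 163 does not ramify.
Euler's criterion: 187^81 mod 163 = 1. Thus (187|163) = 1.
(187/163) = 1, so 163 splits.

split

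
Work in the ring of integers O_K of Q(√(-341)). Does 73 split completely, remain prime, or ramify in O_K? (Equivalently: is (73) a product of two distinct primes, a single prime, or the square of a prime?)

d = -341 ≡ 3 (mod 4), so O_K = ℤ[√-341] and disc(K) = 4d = -1364.
Since gcd(73, -1364) = 1 the prime 73 does not ramify.
(-341/73) = 24^36 mod 73 = 1, giving Legendre symbol 1.
(-341/73) = 1, so 73 splits.

73 splits in O_K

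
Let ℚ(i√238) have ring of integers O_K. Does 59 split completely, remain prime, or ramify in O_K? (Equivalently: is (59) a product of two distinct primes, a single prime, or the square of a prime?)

-238 mod 4 = 2, hence disc K = 4·(-238) = -952 and O_K = ℤ[√-238].
59 ∤ -952, so 59 is unramified.
(-238/59) = 57^29 mod 59 = 1, giving Legendre symbol 1.
Legendre symbol 1 ⇒ 59 is split.

p splits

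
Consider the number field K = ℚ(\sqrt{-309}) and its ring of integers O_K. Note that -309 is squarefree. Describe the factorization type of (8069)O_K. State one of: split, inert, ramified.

splits completely

-309 mod 4 = 3, hence disc K = 4·(-309) = -1236 and O_K = ℤ[√-309].
disc(K) = -1236 is not divisible by 8069; 8069 is unramified.
Legendre symbol by Euler's criterion: (-309/8069) ≡ (-309)^4034 ≡ 1 (mod 8069), i.e. (-309/8069) = 1.
d is a quadratic residue mod p, hence 8069 splits in O_K.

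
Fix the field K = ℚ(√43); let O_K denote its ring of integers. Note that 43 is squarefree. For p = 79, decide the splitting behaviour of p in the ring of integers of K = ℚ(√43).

inert — (79) stays prime in O_K

Since 43 ≢ 1 mod 4, the ring of integers is ℤ[√43] with discriminant 4·43 = 172.
disc(K) = 172 is not divisible by 79; 79 is unramified.
(43/79) = 43^39 mod 79 = 78, giving Legendre symbol -1.
(43/79) = -1, so 79 is inert.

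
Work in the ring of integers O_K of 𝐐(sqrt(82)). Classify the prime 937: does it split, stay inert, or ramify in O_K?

Since 82 ≢ 1 mod 4, the ring of integers is ℤ[√82] with discriminant 4·82 = 328.
disc(K) = 328 is not divisible by 937; 937 is unramified.
Legendre symbol by Euler's criterion: (82/937) ≡ 82^468 ≡ 936 (mod 937), i.e. (82/937) = -1.
Legendre symbol -1 ⇒ 937 is inert.

remains prime (inert)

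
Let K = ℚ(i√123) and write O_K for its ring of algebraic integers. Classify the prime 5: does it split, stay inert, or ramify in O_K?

Since -123 ≡ 1 mod 4, the ring of integers is ℤ[(1+√-123)/2] with discriminant -123.
5 ∤ -123, so 5 is unramified.
Compute (-123/5) via Euler: 2^((5-1)/2) mod 5 = 4, so (-123/5) = -1.
d is a non-residue mod p, hence 5 remains inert in O_K.

p is inert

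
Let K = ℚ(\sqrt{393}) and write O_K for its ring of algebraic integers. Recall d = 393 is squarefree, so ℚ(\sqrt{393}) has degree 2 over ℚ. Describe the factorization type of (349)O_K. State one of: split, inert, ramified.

remains prime (inert)

393 mod 4 = 1, hence disc K = 393 and O_K = ℤ[(1+√393)/2].
Since gcd(349, 393) = 1 the prime 349 does not ramify.
Compute (393/349) via Euler: 44^((349-1)/2) mod 349 = 348, so (393/349) = -1.
(393/349) = -1, so 349 is inert.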